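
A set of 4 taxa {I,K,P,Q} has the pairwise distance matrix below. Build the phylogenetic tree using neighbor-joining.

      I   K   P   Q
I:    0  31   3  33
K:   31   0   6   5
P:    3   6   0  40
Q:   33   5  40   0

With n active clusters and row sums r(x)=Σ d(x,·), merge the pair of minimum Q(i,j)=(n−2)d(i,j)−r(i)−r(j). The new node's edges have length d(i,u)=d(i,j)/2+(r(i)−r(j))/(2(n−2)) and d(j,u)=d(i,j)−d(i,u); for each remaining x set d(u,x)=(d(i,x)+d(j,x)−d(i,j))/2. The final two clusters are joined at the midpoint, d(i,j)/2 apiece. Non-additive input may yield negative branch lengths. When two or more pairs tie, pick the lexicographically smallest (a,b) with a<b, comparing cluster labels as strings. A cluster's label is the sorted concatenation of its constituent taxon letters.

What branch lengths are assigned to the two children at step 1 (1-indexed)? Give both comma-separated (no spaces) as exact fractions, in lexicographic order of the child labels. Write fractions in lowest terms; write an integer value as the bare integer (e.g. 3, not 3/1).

6,-3

step 1: merge (I,P) at d=3, Q=-110; branch lengths I→6, P→-3; new cluster IP
  updated: d(IP,K)=17, d(IP,Q)=35
step 2: merge (IP,K) at d=17, Q=-57; branch lengths IP→47/2, K→-13/2; new cluster IKP
  updated: d(IKP,Q)=23/2
step 3: merge (IKP,Q) at d=23/2; branch lengths IKP→23/4, Q→23/4; new cluster IKPQ
final tree: (((I:6,P:-3):47/2,K:-13/2):23/4,Q:23/4)
total length: 63/2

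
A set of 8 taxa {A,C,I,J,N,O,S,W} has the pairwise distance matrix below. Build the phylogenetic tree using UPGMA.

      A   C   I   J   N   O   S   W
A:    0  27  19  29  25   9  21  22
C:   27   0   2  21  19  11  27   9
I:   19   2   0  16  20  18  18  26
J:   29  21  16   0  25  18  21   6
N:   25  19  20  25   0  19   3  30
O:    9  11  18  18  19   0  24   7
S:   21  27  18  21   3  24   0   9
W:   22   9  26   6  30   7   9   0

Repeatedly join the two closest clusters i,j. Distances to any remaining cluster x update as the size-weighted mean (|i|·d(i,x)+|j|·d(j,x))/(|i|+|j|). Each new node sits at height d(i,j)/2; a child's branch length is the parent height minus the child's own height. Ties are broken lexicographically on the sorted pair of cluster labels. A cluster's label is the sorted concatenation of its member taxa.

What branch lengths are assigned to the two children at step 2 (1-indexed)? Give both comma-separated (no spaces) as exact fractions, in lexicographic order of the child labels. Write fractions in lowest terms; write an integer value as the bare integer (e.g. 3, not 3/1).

iteration 1: select C,I (d=2); attach at lengths (1, 1); label the merged cluster CI
  updated: d(A,CI)=23, d(CI,J)=37/2, d(CI,N)=39/2, d(CI,O)=29/2, d(CI,S)=45/2, d(CI,W)=35/2
iteration 2: select N,S (d=3); attach at lengths (3/2, 3/2); label the merged cluster NS
  updated: d(A,NS)=23, d(CI,NS)=21, d(J,NS)=23, d(NS,O)=43/2, d(NS,W)=39/2
iteration 3: select J,W (d=6); attach at lengths (3, 3); label the merged cluster JW
  updated: d(A,JW)=51/2, d(CI,JW)=18, d(JW,NS)=85/4, d(JW,O)=25/2
iteration 4: select A,O (d=9); attach at lengths (9/2, 9/2); label the merged cluster AO
  updated: d(AO,CI)=75/4, d(AO,JW)=19, d(AO,NS)=89/4
iteration 5: select CI,JW (d=18); attach at lengths (8, 6); label the merged cluster CIJW
  updated: d(AO,CIJW)=151/8, d(CIJW,NS)=169/8
iteration 6: select AO,CIJW (d=151/8); attach at lengths (79/16, 7/16); label the merged cluster ACIJOW
  updated: d(ACIJOW,NS)=43/2
iteration 7: select ACIJOW,NS (d=43/2); attach at lengths (21/16, 37/4); label the merged cluster ACIJNOSW
final tree: (((A:9/2,O:9/2):79/16,((C:1,I:1):8,(J:3,W:3):6):7/16):21/16,(N:3/2,S:3/2):37/4)
total length: 799/16

3/2,3/2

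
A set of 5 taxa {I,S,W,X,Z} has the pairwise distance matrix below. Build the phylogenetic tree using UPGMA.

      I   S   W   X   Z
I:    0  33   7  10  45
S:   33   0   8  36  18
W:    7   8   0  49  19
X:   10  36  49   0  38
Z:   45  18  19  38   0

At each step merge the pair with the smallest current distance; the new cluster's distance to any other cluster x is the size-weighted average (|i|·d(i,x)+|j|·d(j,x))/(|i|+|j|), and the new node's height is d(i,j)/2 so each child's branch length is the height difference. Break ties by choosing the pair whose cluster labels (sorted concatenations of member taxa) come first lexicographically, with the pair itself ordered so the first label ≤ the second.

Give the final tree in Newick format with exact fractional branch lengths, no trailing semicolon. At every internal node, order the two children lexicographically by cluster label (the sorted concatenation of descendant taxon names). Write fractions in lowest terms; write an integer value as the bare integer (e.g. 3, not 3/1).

step 1: merge (I,W) at d=7; branch lengths I→7/2, W→7/2; new cluster IW
  updated: d(IW,S)=41/2, d(IW,X)=59/2, d(IW,Z)=32
step 2: merge (S,Z) at d=18; branch lengths S→9, Z→9; new cluster SZ
  updated: d(IW,SZ)=105/4, d(SZ,X)=37
step 3: merge (IW,SZ) at d=105/4; branch lengths IW→77/8, SZ→33/8; new cluster ISWZ
  updated: d(ISWZ,X)=133/4
step 4: merge (ISWZ,X) at d=133/4; branch lengths ISWZ→7/2, X→133/8; new cluster ISWXZ
final tree: (((I:7/2,W:7/2):77/8,(S:9,Z:9):33/8):7/2,X:133/8)
total length: 471/8

(((I:7/2,W:7/2):77/8,(S:9,Z:9):33/8):7/2,X:133/8)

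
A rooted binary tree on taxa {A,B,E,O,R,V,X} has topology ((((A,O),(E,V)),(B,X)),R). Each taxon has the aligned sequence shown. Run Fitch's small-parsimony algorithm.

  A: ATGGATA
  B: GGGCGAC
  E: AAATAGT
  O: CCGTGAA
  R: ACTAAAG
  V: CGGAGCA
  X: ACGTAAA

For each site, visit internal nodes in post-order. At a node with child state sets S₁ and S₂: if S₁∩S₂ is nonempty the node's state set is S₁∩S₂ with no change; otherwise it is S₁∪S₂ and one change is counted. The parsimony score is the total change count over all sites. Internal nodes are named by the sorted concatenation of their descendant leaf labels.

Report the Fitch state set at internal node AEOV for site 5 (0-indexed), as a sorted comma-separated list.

A,C,G,T

AO@0: {A} ∪ {C} = {A,C} (union, +1)
EV@0: {A} ∪ {C} = {A,C} (union, +1)
AEOV@0: {A,C} ∩ {A,C} = {A,C} (intersection, +0)
BX@0: {G} ∪ {A} = {A,G} (union, +1)
ABEOVX@0: {A,C} ∩ {A,G} = {A} (intersection, +0)
ABEORVX@0: {A} ∩ {A} = {A} (intersection, +0)
AO@1: {T} ∪ {C} = {C,T} (union, +1)
EV@1: {A} ∪ {G} = {A,G} (union, +1)
AEOV@1: {C,T} ∪ {A,G} = {A,C,G,T} (union, +1)
BX@1: {G} ∪ {C} = {C,G} (union, +1)
ABEOVX@1: {A,C,G,T} ∩ {C,G} = {C,G} (intersection, +0)
ABEORVX@1: {C,G} ∩ {C} = {C} (intersection, +0)
AO@2: {G} ∩ {G} = {G} (intersection, +0)
EV@2: {A} ∪ {G} = {A,G} (union, +1)
AEOV@2: {G} ∩ {A,G} = {G} (intersection, +0)
BX@2: {G} ∩ {G} = {G} (intersection, +0)
ABEOVX@2: {G} ∩ {G} = {G} (intersection, +0)
ABEORVX@2: {G} ∪ {T} = {G,T} (union, +1)
AO@3: {G} ∪ {T} = {G,T} (union, +1)
EV@3: {T} ∪ {A} = {A,T} (union, +1)
AEOV@3: {G,T} ∩ {A,T} = {T} (intersection, +0)
BX@3: {C} ∪ {T} = {C,T} (union, +1)
ABEOVX@3: {T} ∩ {C,T} = {T} (intersection, +0)
ABEORVX@3: {T} ∪ {A} = {A,T} (union, +1)
AO@4: {A} ∪ {G} = {A,G} (union, +1)
EV@4: {A} ∪ {G} = {A,G} (union, +1)
AEOV@4: {A,G} ∩ {A,G} = {A,G} (intersection, +0)
BX@4: {G} ∪ {A} = {A,G} (union, +1)
ABEOVX@4: {A,G} ∩ {A,G} = {A,G} (intersection, +0)
ABEORVX@4: {A,G} ∩ {A} = {A} (intersection, +0)
AO@5: {T} ∪ {A} = {A,T} (union, +1)
EV@5: {G} ∪ {C} = {C,G} (union, +1)
AEOV@5: {A,T} ∪ {C,G} = {A,C,G,T} (union, +1)
BX@5: {A} ∩ {A} = {A} (intersection, +0)
ABEOVX@5: {A,C,G,T} ∩ {A} = {A} (intersection, +0)
ABEORVX@5: {A} ∩ {A} = {A} (intersection, +0)
AO@6: {A} ∩ {A} = {A} (intersection, +0)
EV@6: {T} ∪ {A} = {A,T} (union, +1)
AEOV@6: {A} ∩ {A,T} = {A} (intersection, +0)
BX@6: {C} ∪ {A} = {A,C} (union, +1)
ABEOVX@6: {A} ∩ {A,C} = {A} (intersection, +0)
ABEORVX@6: {A} ∪ {G} = {A,G} (union, +1)
per-site changes: [3, 4, 2, 4, 3, 3, 3]; total = 22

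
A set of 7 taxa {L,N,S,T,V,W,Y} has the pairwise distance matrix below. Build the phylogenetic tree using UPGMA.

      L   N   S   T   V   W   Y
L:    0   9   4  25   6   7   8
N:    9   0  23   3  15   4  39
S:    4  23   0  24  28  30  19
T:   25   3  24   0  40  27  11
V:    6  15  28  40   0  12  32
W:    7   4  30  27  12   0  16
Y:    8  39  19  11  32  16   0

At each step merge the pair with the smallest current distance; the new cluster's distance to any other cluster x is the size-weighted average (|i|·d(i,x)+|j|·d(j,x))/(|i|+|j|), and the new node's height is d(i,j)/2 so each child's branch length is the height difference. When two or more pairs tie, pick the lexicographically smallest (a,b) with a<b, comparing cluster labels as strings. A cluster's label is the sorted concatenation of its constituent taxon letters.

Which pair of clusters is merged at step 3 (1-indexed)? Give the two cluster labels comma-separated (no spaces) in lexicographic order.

V,W

1. join N+T (d=3) ⇒ NT; edges |N|=3/2, |T|=3/2
  updated: d(L,NT)=17, d(NT,S)=47/2, d(NT,V)=55/2, d(NT,W)=31/2, d(NT,Y)=25
2. join L+S (d=4) ⇒ LS; edges |L|=2, |S|=2
  updated: d(LS,NT)=81/4, d(LS,V)=17, d(LS,W)=37/2, d(LS,Y)=27/2
3. join V+W (d=12) ⇒ VW; edges |V|=6, |W|=6
  updated: d(LS,VW)=71/4, d(NT,VW)=43/2, d(VW,Y)=24
4. join LS+Y (d=27/2) ⇒ LSY; edges |LS|=19/4, |Y|=27/4
  updated: d(LSY,NT)=131/6, d(LSY,VW)=119/6
5. join LSY+VW (d=119/6) ⇒ LSVWY; edges |LSY|=19/6, |VW|=47/12
  updated: d(LSVWY,NT)=217/10
6. join LSVWY+NT (d=217/10) ⇒ LNSTVWY; edges |LSVWY|=14/15, |NT|=187/20
final tree: ((((L:2,S:2):19/4,Y:27/4):19/6,(V:6,W:6):47/12):14/15,(N:3/2,T:3/2):187/20)
total length: 718/15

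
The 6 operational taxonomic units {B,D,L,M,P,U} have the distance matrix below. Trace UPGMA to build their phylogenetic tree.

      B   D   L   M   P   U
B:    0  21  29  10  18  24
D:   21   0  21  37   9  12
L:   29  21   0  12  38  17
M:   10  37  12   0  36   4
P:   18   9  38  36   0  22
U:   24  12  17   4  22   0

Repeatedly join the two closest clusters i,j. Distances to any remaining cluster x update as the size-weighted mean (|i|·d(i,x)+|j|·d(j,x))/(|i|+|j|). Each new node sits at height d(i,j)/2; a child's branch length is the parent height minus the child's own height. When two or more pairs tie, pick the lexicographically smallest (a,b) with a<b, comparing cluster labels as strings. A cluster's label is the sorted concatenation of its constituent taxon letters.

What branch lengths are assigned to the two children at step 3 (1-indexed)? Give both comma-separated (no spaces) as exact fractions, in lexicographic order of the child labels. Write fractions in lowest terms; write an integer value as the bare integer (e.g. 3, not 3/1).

step 1: merge (M,U) at d=4; branch lengths M→2, U→2; new cluster MU
  updated: d(B,MU)=17, d(D,MU)=49/2, d(L,MU)=29/2, d(MU,P)=29
step 2: merge (D,P) at d=9; branch lengths D→9/2, P→9/2; new cluster DP
  updated: d(B,DP)=39/2, d(DP,L)=59/2, d(DP,MU)=107/4
step 3: merge (L,MU) at d=29/2; branch lengths L→29/4, MU→21/4; new cluster LMU
  updated: d(B,LMU)=21, d(DP,LMU)=83/3
step 4: merge (B,DP) at d=39/2; branch lengths B→39/4, DP→21/4; new cluster BDP
  updated: d(BDP,LMU)=229/9
step 5: merge (BDP,LMU) at d=229/9; branch lengths BDP→107/36, LMU→197/36; new cluster BDLMPU
final tree: ((B:39/4,(D:9/2,P:9/2):21/4):107/36,(L:29/4,(M:2,U:2):21/4):197/36)
total length: 881/18

29/4,21/4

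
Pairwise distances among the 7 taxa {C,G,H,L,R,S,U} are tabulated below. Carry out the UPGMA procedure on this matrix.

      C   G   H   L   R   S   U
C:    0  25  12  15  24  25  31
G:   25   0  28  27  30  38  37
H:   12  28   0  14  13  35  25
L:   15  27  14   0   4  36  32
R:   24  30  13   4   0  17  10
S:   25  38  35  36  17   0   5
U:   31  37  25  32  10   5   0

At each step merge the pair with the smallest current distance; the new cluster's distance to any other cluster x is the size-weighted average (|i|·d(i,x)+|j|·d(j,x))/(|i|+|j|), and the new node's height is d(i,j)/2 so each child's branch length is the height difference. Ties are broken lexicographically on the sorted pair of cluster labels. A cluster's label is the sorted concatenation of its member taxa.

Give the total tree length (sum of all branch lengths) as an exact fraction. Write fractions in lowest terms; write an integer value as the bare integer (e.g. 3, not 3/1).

3013/48

iteration 1: select L,R (d=4); attach at lengths (2, 2); label the merged cluster LR
  updated: d(C,LR)=39/2, d(G,LR)=57/2, d(H,LR)=27/2, d(LR,S)=53/2, d(LR,U)=21
iteration 2: select S,U (d=5); attach at lengths (5/2, 5/2); label the merged cluster SU
  updated: d(C,SU)=28, d(G,SU)=75/2, d(H,SU)=30, d(LR,SU)=95/4
iteration 3: select C,H (d=12); attach at lengths (6, 6); label the merged cluster CH
  updated: d(CH,G)=53/2, d(CH,LR)=33/2, d(CH,SU)=29
iteration 4: select CH,LR (d=33/2); attach at lengths (9/4, 25/4); label the merged cluster CHLR
  updated: d(CHLR,G)=55/2, d(CHLR,SU)=211/8
iteration 5: select CHLR,SU (d=211/8); attach at lengths (79/16, 171/16); label the merged cluster CHLRSU
  updated: d(CHLRSU,G)=185/6
iteration 6: select CHLRSU,G (d=185/6); attach at lengths (107/48, 185/12); label the merged cluster CGHLRSU
final tree: ((((C:6,H:6):9/4,(L:2,R:2):25/4):79/16,(S:5/2,U:5/2):171/16):107/48,G:185/12)
total length: 3013/48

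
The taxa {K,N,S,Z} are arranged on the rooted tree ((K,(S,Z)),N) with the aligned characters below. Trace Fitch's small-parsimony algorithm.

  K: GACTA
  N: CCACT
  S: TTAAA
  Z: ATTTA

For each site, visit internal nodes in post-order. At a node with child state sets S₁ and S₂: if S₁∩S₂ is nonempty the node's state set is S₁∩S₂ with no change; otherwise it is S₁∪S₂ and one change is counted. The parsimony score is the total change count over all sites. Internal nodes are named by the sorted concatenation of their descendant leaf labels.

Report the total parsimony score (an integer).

SZ@0: {T} ∪ {A} = {A,T} (union, +1)
KSZ@0: {G} ∪ {A,T} = {A,G,T} (union, +1)
KNSZ@0: {A,G,T} ∪ {C} = {A,C,G,T} (union, +1)
SZ@1: {T} ∩ {T} = {T} (intersection, +0)
KSZ@1: {A} ∪ {T} = {A,T} (union, +1)
KNSZ@1: {A,T} ∪ {C} = {A,C,T} (union, +1)
SZ@2: {A} ∪ {T} = {A,T} (union, +1)
KSZ@2: {C} ∪ {A,T} = {A,C,T} (union, +1)
KNSZ@2: {A,C,T} ∩ {A} = {A} (intersection, +0)
SZ@3: {A} ∪ {T} = {A,T} (union, +1)
KSZ@3: {T} ∩ {A,T} = {T} (intersection, +0)
KNSZ@3: {T} ∪ {C} = {C,T} (union, +1)
SZ@4: {A} ∩ {A} = {A} (intersection, +0)
KSZ@4: {A} ∩ {A} = {A} (intersection, +0)
KNSZ@4: {A} ∪ {T} = {A,T} (union, +1)
per-site changes: [3, 2, 2, 2, 1]; total = 10

10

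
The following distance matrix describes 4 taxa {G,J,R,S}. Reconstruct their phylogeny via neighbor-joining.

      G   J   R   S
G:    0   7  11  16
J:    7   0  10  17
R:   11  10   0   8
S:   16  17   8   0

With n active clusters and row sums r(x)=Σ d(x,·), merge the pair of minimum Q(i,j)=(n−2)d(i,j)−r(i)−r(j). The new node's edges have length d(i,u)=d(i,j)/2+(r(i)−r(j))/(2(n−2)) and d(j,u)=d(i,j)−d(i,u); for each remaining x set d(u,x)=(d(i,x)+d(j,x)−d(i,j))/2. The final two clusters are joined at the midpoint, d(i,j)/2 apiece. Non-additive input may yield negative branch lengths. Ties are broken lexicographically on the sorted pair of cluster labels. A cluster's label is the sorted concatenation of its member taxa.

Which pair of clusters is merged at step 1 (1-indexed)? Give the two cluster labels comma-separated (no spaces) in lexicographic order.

G,J

iteration 1: select G,J (d=7, Q=-54); attach at lengths (7/2, 7/2); label the merged cluster GJ
  updated: d(GJ,R)=7, d(GJ,S)=13
iteration 2: select GJ,R (d=7, Q=-28); attach at lengths (6, 1); label the merged cluster GJR
  updated: d(GJR,S)=7
iteration 3: select GJR,S (d=7); attach at lengths (7/2, 7/2); label the merged cluster GJRS
final tree: (((G:7/2,J:7/2):6,R:1):7/2,S:7/2)
total length: 21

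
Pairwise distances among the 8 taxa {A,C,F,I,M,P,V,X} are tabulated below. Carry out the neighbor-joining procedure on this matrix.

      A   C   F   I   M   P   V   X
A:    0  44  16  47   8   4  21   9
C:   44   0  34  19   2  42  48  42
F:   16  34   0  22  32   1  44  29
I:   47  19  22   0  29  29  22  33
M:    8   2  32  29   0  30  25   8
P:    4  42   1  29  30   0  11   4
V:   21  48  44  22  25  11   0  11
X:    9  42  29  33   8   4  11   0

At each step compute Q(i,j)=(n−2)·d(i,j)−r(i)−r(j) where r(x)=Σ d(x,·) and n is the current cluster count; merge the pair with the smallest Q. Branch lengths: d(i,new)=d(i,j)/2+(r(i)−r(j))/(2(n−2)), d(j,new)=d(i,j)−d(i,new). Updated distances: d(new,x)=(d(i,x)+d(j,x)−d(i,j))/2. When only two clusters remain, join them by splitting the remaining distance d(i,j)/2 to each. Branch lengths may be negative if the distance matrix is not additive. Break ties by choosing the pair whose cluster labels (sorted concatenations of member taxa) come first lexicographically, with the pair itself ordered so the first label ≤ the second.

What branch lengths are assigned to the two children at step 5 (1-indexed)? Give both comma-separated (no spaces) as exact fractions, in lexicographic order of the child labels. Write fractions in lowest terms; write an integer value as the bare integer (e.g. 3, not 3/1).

step 1: merge (C,M) at d=2, Q=-353; branch lengths C→109/12, M→-85/12; new cluster CM
  updated: d(A,CM)=25, d(CM,F)=32, d(CM,I)=23, d(CM,P)=35, d(CM,V)=71/2, d(CM,X)=24
step 2: merge (CM,I) at d=23, Q=-471/2; branch lengths CM→227/20, I→233/20; new cluster CIM
  updated: d(A,CIM)=49/2, d(CIM,F)=31/2, d(CIM,P)=41/2, d(CIM,V)=69/4, d(CIM,X)=17
step 3: merge (F,P) at d=1, Q=-142; branch lengths F→69/8, P→-61/8; new cluster FP
  updated: d(A,FP)=19/2, d(CIM,FP)=35/2, d(FP,V)=27, d(FP,X)=16
step 4: merge (A,FP) at d=19/2, Q=-211/2; branch lengths A→15/4, FP→23/4; new cluster AFP
  updated: d(AFP,CIM)=65/4, d(AFP,V)=77/4, d(AFP,X)=31/4
step 5: merge (AFP,X) at d=31/4, Q=-127/2; branch lengths AFP→23/4, X→2; new cluster AFPX
  updated: d(AFPX,CIM)=51/4, d(AFPX,V)=45/4
step 6: merge (AFPX,CIM) at d=51/4, Q=-165/4; branch lengths AFPX→27/8, CIM→75/8; new cluster ACFIMPX
  updated: d(ACFIMPX,V)=63/8
step 7: merge (ACFIMPX,V) at d=63/8; branch lengths ACFIMPX→63/16, V→63/16; new cluster ACFIMPVX
final tree: ((((A:15/4,(F:69/8,P:-61/8):23/4):23/4,X:2):27/8,((C:109/12,M:-85/12):227/20,I:233/20):75/8):63/16,V:63/16)
total length: 511/8

23/4,2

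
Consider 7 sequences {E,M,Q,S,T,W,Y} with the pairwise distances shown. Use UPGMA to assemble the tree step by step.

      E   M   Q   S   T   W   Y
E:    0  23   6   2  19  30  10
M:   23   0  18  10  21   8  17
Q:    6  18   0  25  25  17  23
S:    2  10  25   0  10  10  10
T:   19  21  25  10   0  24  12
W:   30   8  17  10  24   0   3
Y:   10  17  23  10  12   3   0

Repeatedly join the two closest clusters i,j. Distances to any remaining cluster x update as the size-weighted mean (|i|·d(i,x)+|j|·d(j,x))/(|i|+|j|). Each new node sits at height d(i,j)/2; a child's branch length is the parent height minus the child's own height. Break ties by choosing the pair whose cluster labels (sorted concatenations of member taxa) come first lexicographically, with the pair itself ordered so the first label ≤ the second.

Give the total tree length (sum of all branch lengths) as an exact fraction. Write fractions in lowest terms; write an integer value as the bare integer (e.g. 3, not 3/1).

130/3

step 1: merge (E,S) at d=2; branch lengths E→1, S→1; new cluster ES
  updated: d(ES,M)=33/2, d(ES,Q)=31/2, d(ES,T)=29/2, d(ES,W)=20, d(ES,Y)=10
step 2: merge (W,Y) at d=3; branch lengths W→3/2, Y→3/2; new cluster WY
  updated: d(ES,WY)=15, d(M,WY)=25/2, d(Q,WY)=20, d(T,WY)=18
step 3: merge (M,WY) at d=25/2; branch lengths M→25/4, WY→19/4; new cluster MWY
  updated: d(ES,MWY)=31/2, d(MWY,Q)=58/3, d(MWY,T)=19
step 4: merge (ES,T) at d=29/2; branch lengths ES→25/4, T→29/4; new cluster EST
  updated: d(EST,MWY)=50/3, d(EST,Q)=56/3
step 5: merge (EST,MWY) at d=50/3; branch lengths EST→13/12, MWY→25/12; new cluster EMSTWY
  updated: d(EMSTWY,Q)=19
step 6: merge (EMSTWY,Q) at d=19; branch lengths EMSTWY→7/6, Q→19/2; new cluster EMQSTWY
final tree: ((((E:1,S:1):25/4,T:29/4):13/12,(M:25/4,(W:3/2,Y:3/2):19/4):25/12):7/6,Q:19/2)
total length: 130/3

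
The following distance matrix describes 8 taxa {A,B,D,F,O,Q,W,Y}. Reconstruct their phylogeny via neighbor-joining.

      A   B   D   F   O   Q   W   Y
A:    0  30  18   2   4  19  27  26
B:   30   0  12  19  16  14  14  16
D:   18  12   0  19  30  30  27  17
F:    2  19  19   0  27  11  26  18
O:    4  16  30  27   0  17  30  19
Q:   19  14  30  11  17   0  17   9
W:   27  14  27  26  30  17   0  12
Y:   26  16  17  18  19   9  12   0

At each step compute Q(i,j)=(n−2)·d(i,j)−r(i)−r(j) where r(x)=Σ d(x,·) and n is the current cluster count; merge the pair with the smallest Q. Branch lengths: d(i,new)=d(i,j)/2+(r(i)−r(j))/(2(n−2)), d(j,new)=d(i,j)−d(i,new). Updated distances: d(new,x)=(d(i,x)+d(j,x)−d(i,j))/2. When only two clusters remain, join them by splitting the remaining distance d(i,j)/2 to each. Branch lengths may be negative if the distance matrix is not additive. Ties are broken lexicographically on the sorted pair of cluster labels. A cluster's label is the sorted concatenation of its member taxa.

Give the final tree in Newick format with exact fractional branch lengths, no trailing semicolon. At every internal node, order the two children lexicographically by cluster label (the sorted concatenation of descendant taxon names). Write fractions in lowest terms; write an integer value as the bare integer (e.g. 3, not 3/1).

1. join A+O (d=4, Q=-245) ⇒ AO; edges |A|=7/12, |O|=41/12
  updated: d(AO,B)=21, d(AO,D)=22, d(AO,F)=25/2, d(AO,Q)=16, d(AO,W)=53/2, d(AO,Y)=41/2
2. join B+D (d=12, Q=-163) ⇒ BD; edges |B|=29/10, |D|=91/10
  updated: d(AO,BD)=31/2, d(BD,F)=13, d(BD,Q)=16, d(BD,W)=29/2, d(BD,Y)=21/2
3. join AO+F (d=25/2, Q=-243/2) ⇒ AFO; edges |AO|=121/16, |F|=79/16
  updated: d(AFO,BD)=8, d(AFO,Q)=29/4, d(AFO,W)=20, d(AFO,Y)=13
4. join AFO+Q (d=29/4, Q=-303/4) ⇒ AFOQ; edges |AFO|=83/24, |Q|=91/24
  updated: d(AFOQ,BD)=67/8, d(AFOQ,W)=119/8, d(AFOQ,Y)=59/8
5. join AFOQ+BD (d=67/8, Q=-189/4) ⇒ ABDFOQ; edges |AFOQ|=7/2, |BD|=39/8
  updated: d(ABDFOQ,W)=21/2, d(ABDFOQ,Y)=19/4
6. join ABDFOQ+W (d=21/2, Q=-109/4) ⇒ ABDFOQW; edges |ABDFOQ|=13/8, |W|=71/8
  updated: d(ABDFOQW,Y)=25/8
7. join ABDFOQW+Y (d=25/8) ⇒ ABDFOQWY; edges |ABDFOQW|=25/16, |Y|=25/16
final tree: ((((((A:7/12,O:41/12):121/16,F:79/16):83/24,Q:91/24):7/2,(B:29/10,D:91/10):39/8):13/8,W:71/8):25/16,Y:25/16)
total length: 231/4

((((((A:7/12,O:41/12):121/16,F:79/16):83/24,Q:91/24):7/2,(B:29/10,D:91/10):39/8):13/8,W:71/8):25/16,Y:25/16)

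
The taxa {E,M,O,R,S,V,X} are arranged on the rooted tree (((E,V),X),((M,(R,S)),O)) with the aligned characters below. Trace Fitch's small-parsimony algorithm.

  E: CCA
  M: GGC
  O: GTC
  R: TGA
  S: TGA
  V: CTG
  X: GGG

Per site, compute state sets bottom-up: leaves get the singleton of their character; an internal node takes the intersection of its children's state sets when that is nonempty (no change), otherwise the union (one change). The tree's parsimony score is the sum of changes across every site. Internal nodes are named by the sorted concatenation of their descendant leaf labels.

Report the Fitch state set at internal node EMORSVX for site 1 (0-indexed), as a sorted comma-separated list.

site 0, node EV: E={C} ∩ V={C} → {C} (+0)
site 0, node EVX: EV={C} ∪ X={G} → {C,G} (+1)
site 0, node RS: R={T} ∩ S={T} → {T} (+0)
site 0, node MRS: M={G} ∪ RS={T} → {G,T} (+1)
site 0, node MORS: MRS={G,T} ∩ O={G} → {G} (+0)
site 0, node EMORSVX: EVX={C,G} ∩ MORS={G} → {G} (+0)
site 1, node EV: E={C} ∪ V={T} → {C,T} (+1)
site 1, node EVX: EV={C,T} ∪ X={G} → {C,G,T} (+1)
site 1, node RS: R={G} ∩ S={G} → {G} (+0)
site 1, node MRS: M={G} ∩ RS={G} → {G} (+0)
site 1, node MORS: MRS={G} ∪ O={T} → {G,T} (+1)
site 1, node EMORSVX: EVX={C,G,T} ∩ MORS={G,T} → {G,T} (+0)
site 2, node EV: E={A} ∪ V={G} → {A,G} (+1)
site 2, node EVX: EV={A,G} ∩ X={G} → {G} (+0)
site 2, node RS: R={A} ∩ S={A} → {A} (+0)
site 2, node MRS: M={C} ∪ RS={A} → {A,C} (+1)
site 2, node MORS: MRS={A,C} ∩ O={C} → {C} (+0)
site 2, node EMORSVX: EVX={G} ∪ MORS={C} → {C,G} (+1)
per-site changes: [2, 3, 3]; total = 8

G,T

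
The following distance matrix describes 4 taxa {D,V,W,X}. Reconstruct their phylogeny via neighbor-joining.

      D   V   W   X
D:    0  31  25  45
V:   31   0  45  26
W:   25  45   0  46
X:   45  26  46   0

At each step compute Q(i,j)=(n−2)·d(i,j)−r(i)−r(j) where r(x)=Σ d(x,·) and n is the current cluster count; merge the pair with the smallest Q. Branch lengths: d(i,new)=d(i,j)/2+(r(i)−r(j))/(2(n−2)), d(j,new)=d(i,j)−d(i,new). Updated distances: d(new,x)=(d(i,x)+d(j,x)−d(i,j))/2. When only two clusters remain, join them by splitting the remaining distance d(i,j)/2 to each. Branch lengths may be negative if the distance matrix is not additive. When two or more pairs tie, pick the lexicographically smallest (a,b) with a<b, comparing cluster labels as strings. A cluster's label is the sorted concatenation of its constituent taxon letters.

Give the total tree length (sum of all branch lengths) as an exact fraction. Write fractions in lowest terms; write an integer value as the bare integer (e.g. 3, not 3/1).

step 1: merge (D,W) at d=25, Q=-167; branch lengths D→35/4, W→65/4; new cluster DW
  updated: d(DW,V)=51/2, d(DW,X)=33
step 2: merge (DW,V) at d=51/2, Q=-169/2; branch lengths DW→65/4, V→37/4; new cluster DVW
  updated: d(DVW,X)=67/4
step 3: merge (DVW,X) at d=67/4; branch lengths DVW→67/8, X→67/8; new cluster DVWX
final tree: (((D:35/4,W:65/4):65/4,V:37/4):67/8,X:67/8)
total length: 269/4

269/4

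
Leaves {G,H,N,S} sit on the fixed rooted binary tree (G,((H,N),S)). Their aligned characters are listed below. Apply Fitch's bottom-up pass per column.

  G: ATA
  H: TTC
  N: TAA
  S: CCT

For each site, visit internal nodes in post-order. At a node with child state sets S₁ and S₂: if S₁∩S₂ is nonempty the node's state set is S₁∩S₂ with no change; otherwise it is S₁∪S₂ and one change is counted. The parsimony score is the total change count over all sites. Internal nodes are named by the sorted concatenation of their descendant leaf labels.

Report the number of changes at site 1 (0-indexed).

2

[col 0] HN: children H:{T}, N:{T} ∩→ {T}; cost 0
[col 0] HNS: children HN:{T}, S:{C} ∪→ {C,T}; cost 1
[col 0] GHNS: children G:{A}, HNS:{C,T} ∪→ {A,C,T}; cost 1
[col 1] HN: children H:{T}, N:{A} ∪→ {A,T}; cost 1
[col 1] HNS: children HN:{A,T}, S:{C} ∪→ {A,C,T}; cost 1
[col 1] GHNS: children G:{T}, HNS:{A,C,T} ∩→ {T}; cost 0
[col 2] HN: children H:{C}, N:{A} ∪→ {A,C}; cost 1
[col 2] HNS: children HN:{A,C}, S:{T} ∪→ {A,C,T}; cost 1
[col 2] GHNS: children G:{A}, HNS:{A,C,T} ∩→ {A}; cost 0
per-site changes: [2, 2, 2]; total = 6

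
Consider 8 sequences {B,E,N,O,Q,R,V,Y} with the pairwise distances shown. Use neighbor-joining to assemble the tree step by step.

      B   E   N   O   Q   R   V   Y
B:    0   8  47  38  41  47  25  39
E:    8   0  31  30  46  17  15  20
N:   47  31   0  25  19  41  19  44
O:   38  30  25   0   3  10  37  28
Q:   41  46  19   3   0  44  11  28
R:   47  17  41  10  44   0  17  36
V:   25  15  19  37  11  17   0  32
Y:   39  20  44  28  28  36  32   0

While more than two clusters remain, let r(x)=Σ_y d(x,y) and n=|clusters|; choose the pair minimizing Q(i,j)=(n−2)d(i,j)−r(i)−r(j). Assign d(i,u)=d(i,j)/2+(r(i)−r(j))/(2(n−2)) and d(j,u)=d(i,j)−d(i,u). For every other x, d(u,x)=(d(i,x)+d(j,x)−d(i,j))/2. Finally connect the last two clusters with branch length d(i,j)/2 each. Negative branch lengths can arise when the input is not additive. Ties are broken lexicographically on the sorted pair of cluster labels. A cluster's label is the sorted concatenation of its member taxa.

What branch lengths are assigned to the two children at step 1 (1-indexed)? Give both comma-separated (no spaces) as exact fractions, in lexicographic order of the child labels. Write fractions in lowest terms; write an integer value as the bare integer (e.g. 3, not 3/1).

iteration 1: select B,E (d=8, Q=-364); attach at lengths (21/2, -5/2); label the merged cluster BE
  updated: d(BE,N)=35, d(BE,O)=30, d(BE,Q)=79/2, d(BE,R)=28, d(BE,V)=16, d(BE,Y)=51/2
iteration 2: select O,Q (d=3, Q=-525/2); attach at lengths (7/20, 53/20); label the merged cluster OQ
  updated: d(BE,OQ)=133/4, d(N,OQ)=41/2, d(OQ,R)=51/2, d(OQ,V)=45/2, d(OQ,Y)=53/2
iteration 3: select N,OQ (d=41/2, Q=-823/4); attach at lengths (453/32, 203/32); label the merged cluster NOQ
  updated: d(BE,NOQ)=191/8, d(NOQ,R)=23, d(NOQ,V)=21/2, d(NOQ,Y)=25
iteration 4: select BE,Y (d=51/2, Q=-1083/8); attach at lengths (137/16, 271/16); label the merged cluster BEY
  updated: d(BEY,NOQ)=187/16, d(BEY,R)=77/4, d(BEY,V)=45/4
iteration 5: select BEY,NOQ (d=187/16, Q=-64); attach at lengths (163/32, 211/32); label the merged cluster BENOQY
  updated: d(BENOQY,R)=489/32, d(BENOQY,V)=161/32
iteration 6: select BENOQY,R (d=489/32, Q=-597/16); attach at lengths (53/32, 109/8); label the merged cluster BENOQRY
  updated: d(BENOQRY,V)=27/8
iteration 7: select BENOQRY,V (d=27/8); attach at lengths (27/16, 27/16); label the merged cluster BENOQRVY
final tree: (((((B:21/2,E:-5/2):137/16,Y:271/16):163/32,(N:453/32,(O:7/20,Q:53/20):203/32):211/32):53/32,R:109/8):27/16,V:27/16)
total length: 2795/32

21/2,-5/2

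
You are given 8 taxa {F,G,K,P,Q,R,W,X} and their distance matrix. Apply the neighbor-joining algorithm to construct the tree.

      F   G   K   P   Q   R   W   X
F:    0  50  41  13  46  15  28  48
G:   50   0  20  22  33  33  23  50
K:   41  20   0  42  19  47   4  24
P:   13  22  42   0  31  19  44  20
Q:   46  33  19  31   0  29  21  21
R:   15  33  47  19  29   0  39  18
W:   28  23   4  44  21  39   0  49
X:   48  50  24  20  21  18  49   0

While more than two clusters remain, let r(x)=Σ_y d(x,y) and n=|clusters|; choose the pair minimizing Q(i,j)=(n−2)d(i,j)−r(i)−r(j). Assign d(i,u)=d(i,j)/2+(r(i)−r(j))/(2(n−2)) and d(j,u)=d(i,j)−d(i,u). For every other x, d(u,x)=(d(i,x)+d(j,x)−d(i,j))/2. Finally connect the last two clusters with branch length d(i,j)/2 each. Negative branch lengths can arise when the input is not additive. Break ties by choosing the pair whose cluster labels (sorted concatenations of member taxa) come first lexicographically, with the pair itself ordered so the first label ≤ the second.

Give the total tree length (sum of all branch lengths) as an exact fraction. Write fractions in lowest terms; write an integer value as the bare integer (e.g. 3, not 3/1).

step 1: merge (K,W) at d=4, Q=-381; branch lengths K→13/12, W→35/12; new cluster KW
  updated: d(F,KW)=65/2, d(G,KW)=39/2, d(KW,P)=41, d(KW,Q)=18, d(KW,R)=41, d(KW,X)=69/2
step 2: merge (G,KW) at d=39/2, Q=-593/2; branch lengths G→237/20, KW→153/20; new cluster GKW
  updated: d(F,GKW)=63/2, d(GKW,P)=87/4, d(GKW,Q)=63/4, d(GKW,R)=109/4, d(GKW,X)=65/2
step 3: merge (GKW,Q) at d=63/4, Q=-417/2; branch lengths GKW→49/8, Q→77/8; new cluster GKQW
  updated: d(F,GKQW)=247/8, d(GKQW,P)=37/2, d(GKQW,R)=81/4, d(GKQW,X)=151/8
step 4: merge (F,P) at d=13, Q=-1107/8; branch lengths F→201/16, P→7/16; new cluster FP
  updated: d(FP,GKQW)=291/16, d(FP,R)=21/2, d(FP,X)=55/2
step 5: merge (FP,R) at d=21/2, Q=-1343/16; branch lengths FP→455/64, R→217/64; new cluster FPR
  updated: d(FPR,GKQW)=447/32, d(FPR,X)=35/2
step 6: merge (FPR,GKQW) at d=447/32, Q=-1611/32; branch lengths FPR→403/64, GKQW→491/64; new cluster FGKPQRW
  updated: d(FGKPQRW,X)=717/64
step 7: merge (FGKPQRW,X) at d=717/64; branch lengths FGKPQRW→717/128, X→717/128; new cluster FGKPQRWX
final tree: ((((F:201/16,P:7/16):455/64,R:217/64):403/64,((G:237/20,(K:13/12,W:35/12):153/20):49/8,Q:77/8):491/64):717/128,X:717/128)
total length: 5627/64

5627/64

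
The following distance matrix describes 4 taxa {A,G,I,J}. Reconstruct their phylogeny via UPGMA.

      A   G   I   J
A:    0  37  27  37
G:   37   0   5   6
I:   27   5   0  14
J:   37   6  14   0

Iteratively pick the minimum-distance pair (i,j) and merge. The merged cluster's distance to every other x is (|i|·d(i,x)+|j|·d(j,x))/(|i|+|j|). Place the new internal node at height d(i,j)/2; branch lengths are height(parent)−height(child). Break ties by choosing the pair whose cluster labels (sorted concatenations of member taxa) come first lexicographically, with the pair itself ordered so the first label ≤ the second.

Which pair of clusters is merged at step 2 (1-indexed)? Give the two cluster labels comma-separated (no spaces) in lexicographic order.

GI,J

iteration 1: select G,I (d=5); attach at lengths (5/2, 5/2); label the merged cluster GI
  updated: d(A,GI)=32, d(GI,J)=10
iteration 2: select GI,J (d=10); attach at lengths (5/2, 5); label the merged cluster GIJ
  updated: d(A,GIJ)=101/3
iteration 3: select A,GIJ (d=101/3); attach at lengths (101/6, 71/6); label the merged cluster AGIJ
final tree: (A:101/6,((G:5/2,I:5/2):5/2,J:5):71/6)
total length: 247/6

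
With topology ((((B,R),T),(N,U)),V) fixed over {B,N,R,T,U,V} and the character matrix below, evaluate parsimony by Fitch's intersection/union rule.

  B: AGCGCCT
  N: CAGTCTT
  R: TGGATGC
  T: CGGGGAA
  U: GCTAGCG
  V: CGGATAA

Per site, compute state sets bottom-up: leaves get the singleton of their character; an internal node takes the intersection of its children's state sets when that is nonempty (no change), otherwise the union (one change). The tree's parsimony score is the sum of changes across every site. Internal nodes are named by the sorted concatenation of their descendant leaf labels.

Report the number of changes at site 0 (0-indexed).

3

site 0, node BR: B={A} ∪ R={T} → {A,T} (+1)
site 0, node BRT: BR={A,T} ∪ T={C} → {A,C,T} (+1)
site 0, node NU: N={C} ∪ U={G} → {C,G} (+1)
site 0, node BNRTU: BRT={A,C,T} ∩ NU={C,G} → {C} (+0)
site 0, node BNRTUV: BNRTU={C} ∩ V={C} → {C} (+0)
site 1, node BR: B={G} ∩ R={G} → {G} (+0)
site 1, node BRT: BR={G} ∩ T={G} → {G} (+0)
site 1, node NU: N={A} ∪ U={C} → {A,C} (+1)
site 1, node BNRTU: BRT={G} ∪ NU={A,C} → {A,C,G} (+1)
site 1, node BNRTUV: BNRTU={A,C,G} ∩ V={G} → {G} (+0)
site 2, node BR: B={C} ∪ R={G} → {C,G} (+1)
site 2, node BRT: BR={C,G} ∩ T={G} → {G} (+0)
site 2, node NU: N={G} ∪ U={T} → {G,T} (+1)
site 2, node BNRTU: BRT={G} ∩ NU={G,T} → {G} (+0)
site 2, node BNRTUV: BNRTU={G} ∩ V={G} → {G} (+0)
site 3, node BR: B={G} ∪ R={A} → {A,G} (+1)
site 3, node BRT: BR={A,G} ∩ T={G} → {G} (+0)
site 3, node NU: N={T} ∪ U={A} → {A,T} (+1)
site 3, node BNRTU: BRT={G} ∪ NU={A,T} → {A,G,T} (+1)
site 3, node BNRTUV: BNRTU={A,G,T} ∩ V={A} → {A} (+0)
site 4, node BR: B={C} ∪ R={T} → {C,T} (+1)
site 4, node BRT: BR={C,T} ∪ T={G} → {C,G,T} (+1)
site 4, node NU: N={C} ∪ U={G} → {C,G} (+1)
site 4, node BNRTU: BRT={C,G,T} ∩ NU={C,G} → {C,G} (+0)
site 4, node BNRTUV: BNRTU={C,G} ∪ V={T} → {C,G,T} (+1)
site 5, node BR: B={C} ∪ R={G} → {C,G} (+1)
site 5, node BRT: BR={C,G} ∪ T={A} → {A,C,G} (+1)
site 5, node NU: N={T} ∪ U={C} → {C,T} (+1)
site 5, node BNRTU: BRT={A,C,G} ∩ NU={C,T} → {C} (+0)
site 5, node BNRTUV: BNRTU={C} ∪ V={A} → {A,C} (+1)
site 6, node BR: B={T} ∪ R={C} → {C,T} (+1)
site 6, node BRT: BR={C,T} ∪ T={A} → {A,C,T} (+1)
site 6, node NU: N={T} ∪ U={G} → {G,T} (+1)
site 6, node BNRTU: BRT={A,C,T} ∩ NU={G,T} → {T} (+0)
site 6, node BNRTUV: BNRTU={T} ∪ V={A} → {A,T} (+1)
per-site changes: [3, 2, 2, 3, 4, 4, 4]; total = 22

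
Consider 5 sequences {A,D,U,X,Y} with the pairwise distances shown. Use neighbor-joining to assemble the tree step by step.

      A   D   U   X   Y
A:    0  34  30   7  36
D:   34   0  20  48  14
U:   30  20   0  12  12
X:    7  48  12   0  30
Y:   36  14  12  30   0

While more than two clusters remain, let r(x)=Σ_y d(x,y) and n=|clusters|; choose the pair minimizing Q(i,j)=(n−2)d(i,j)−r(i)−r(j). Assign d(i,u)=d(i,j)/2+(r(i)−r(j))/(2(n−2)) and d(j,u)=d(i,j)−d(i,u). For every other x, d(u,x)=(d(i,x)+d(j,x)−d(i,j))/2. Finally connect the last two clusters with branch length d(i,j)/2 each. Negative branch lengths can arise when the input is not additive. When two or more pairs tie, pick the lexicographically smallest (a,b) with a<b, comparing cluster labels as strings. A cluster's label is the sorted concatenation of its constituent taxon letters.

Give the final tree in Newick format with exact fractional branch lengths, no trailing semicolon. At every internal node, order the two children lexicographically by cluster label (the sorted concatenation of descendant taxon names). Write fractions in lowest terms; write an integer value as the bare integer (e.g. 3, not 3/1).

1. join A+X (d=7, Q=-183) ⇒ AX; edges |A|=31/6, |X|=11/6
  updated: d(AX,D)=75/2, d(AX,U)=35/2, d(AX,Y)=59/2
2. join AX+U (d=35/2, Q=-99) ⇒ AUX; edges |AX|=35/2, |U|=0
  updated: d(AUX,D)=20, d(AUX,Y)=12
3. join AUX+D (d=20, Q=-46) ⇒ ADUX; edges |AUX|=9, |D|=11
  updated: d(ADUX,Y)=3
4. join ADUX+Y (d=3) ⇒ ADUXY; edges |ADUX|=3/2, |Y|=3/2
final tree: ((((A:31/6,X:11/6):35/2,U:0):9,D:11):3/2,Y:3/2)
total length: 95/2

((((A:31/6,X:11/6):35/2,U:0):9,D:11):3/2,Y:3/2)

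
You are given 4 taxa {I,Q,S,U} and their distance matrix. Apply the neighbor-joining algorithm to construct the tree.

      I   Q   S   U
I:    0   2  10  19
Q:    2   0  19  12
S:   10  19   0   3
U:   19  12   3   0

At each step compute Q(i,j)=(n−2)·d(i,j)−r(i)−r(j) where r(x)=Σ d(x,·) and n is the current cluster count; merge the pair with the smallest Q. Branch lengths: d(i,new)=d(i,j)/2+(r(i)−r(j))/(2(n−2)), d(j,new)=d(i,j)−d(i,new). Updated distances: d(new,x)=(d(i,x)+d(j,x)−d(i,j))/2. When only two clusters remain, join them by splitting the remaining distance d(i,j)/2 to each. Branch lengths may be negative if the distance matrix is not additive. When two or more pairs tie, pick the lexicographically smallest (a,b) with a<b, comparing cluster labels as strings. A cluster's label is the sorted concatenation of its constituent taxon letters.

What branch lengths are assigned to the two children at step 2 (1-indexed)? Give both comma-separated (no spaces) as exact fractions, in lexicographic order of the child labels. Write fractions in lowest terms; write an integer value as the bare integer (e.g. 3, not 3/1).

25/2,1

1. join I+Q (d=2, Q=-60) ⇒ IQ; edges |I|=1/2, |Q|=3/2
  updated: d(IQ,S)=27/2, d(IQ,U)=29/2
2. join IQ+S (d=27/2, Q=-31) ⇒ IQS; edges |IQ|=25/2, |S|=1
  updated: d(IQS,U)=2
3. join IQS+U (d=2) ⇒ IQSU; edges |IQS|=1, |U|=1
final tree: (((I:1/2,Q:3/2):25/2,S:1):1,U:1)
total length: 35/2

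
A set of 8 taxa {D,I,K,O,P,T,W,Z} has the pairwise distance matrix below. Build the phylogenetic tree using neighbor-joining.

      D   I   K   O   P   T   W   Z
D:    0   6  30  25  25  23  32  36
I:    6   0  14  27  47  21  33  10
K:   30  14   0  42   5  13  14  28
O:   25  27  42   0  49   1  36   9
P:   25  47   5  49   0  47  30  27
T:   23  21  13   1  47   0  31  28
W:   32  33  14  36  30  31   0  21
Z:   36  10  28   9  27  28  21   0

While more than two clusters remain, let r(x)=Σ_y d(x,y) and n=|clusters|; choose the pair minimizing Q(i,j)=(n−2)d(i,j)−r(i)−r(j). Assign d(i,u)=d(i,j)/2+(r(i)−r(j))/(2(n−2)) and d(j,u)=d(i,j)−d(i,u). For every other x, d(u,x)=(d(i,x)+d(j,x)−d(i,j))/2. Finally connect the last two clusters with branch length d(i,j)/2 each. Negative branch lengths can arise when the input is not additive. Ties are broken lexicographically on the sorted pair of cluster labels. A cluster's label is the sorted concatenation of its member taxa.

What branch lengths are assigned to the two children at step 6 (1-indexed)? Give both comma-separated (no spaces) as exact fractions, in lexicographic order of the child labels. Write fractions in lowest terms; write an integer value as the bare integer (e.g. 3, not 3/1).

step 1: merge (O,T) at d=1, Q=-347; branch lengths O→31/12, T→-19/12; new cluster OT
  updated: d(D,OT)=47/2, d(I,OT)=47/2, d(K,OT)=27, d(OT,P)=95/2, d(OT,W)=33, d(OT,Z)=18
step 2: merge (K,P) at d=5, Q=-549/2; branch lengths K→-77/20, P→177/20; new cluster KP
  updated: d(D,KP)=25, d(I,KP)=28, d(KP,OT)=139/4, d(KP,W)=39/2, d(KP,Z)=25
step 3: merge (D,I) at d=6, Q=-199; branch lengths D→23/4, I→1/4; new cluster DI
  updated: d(DI,KP)=47/2, d(DI,OT)=41/2, d(DI,W)=59/2, d(DI,Z)=20
step 4: merge (KP,W) at d=39/2, Q=-589/4; branch lengths KP→233/24, W→235/24; new cluster KPW
  updated: d(DI,KPW)=67/4, d(KPW,OT)=193/8, d(KPW,Z)=53/4
step 5: merge (DI,OT) at d=41/2, Q=-631/8; branch lengths DI→285/32, OT→371/32; new cluster DIOT
  updated: d(DIOT,KPW)=163/16, d(DIOT,Z)=35/4
step 6: merge (DIOT,KPW) at d=163/16, Q=-515/16; branch lengths DIOT→91/32, KPW→235/32; new cluster DIKOPTW
  updated: d(DIKOPTW,Z)=189/32
step 7: merge (DIKOPTW,Z) at d=189/32; branch lengths DIKOPTW→189/64, Z→189/64; new cluster DIKOPTWZ
final tree: ((((D:23/4,I:1/4):285/32,(O:31/12,T:-19/12):371/32):91/32,((K:-77/20,P:177/20):233/24,W:235/24):235/32):189/64,Z:189/64)
total length: 2179/32

91/32,235/32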